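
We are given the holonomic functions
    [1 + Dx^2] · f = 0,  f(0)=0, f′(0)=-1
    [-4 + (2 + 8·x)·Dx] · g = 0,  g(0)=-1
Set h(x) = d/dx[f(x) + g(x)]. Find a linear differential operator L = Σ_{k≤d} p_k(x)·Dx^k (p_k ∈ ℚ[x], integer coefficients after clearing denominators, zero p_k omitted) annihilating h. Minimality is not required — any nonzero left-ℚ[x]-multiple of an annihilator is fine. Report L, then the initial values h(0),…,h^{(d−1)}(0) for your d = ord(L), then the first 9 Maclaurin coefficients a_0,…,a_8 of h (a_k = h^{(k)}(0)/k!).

L = (-122 - 16·x - 32·x^2) + (-13 - 60·x - 48·x^2 - 64·x^3)·Dx + (-122 - 16·x - 32·x^2)·Dx^2 + (-13 - 60·x - 48·x^2 - 64·x^3)·Dx^3  (order 3).
h: a_k = -3, 4, -23/2, 40, -3361/24, 504, -1330559/720, 6864, -1037836801/40320, …
ICs: h(0) = -3, h′(0) = 4, h′′(0) = -23.

f: a_k = 0, -1, 0, 1/6, 0, -1/120, 0, 1/5040, 0, …
g: a_k = -1, -2, 2, -4, 10, -28, 84, -264, 858, …
h₀=f+g: left-lcm gives L₀, ord ≤ 3.
Differentiate: ansatz ord ≤ ord L₀ ⇒ L.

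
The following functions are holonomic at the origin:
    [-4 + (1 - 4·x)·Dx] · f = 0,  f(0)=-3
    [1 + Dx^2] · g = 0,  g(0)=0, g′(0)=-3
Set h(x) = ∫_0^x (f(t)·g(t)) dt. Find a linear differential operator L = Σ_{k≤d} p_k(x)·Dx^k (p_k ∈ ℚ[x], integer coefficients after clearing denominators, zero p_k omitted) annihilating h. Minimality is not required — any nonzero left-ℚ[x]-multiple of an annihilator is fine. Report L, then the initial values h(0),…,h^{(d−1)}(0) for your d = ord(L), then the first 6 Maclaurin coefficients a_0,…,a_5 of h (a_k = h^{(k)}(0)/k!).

L = (-1 + 4·x)·Dx + 8·Dx^2 + (-1 + 4·x)·Dx^3  (order 3).
h: a_k = 0, 0, 9/2, 12, 285/8, 114, …
ICs: h(0) = 0, h′(0) = 0, h′′(0) = 9.

f: a_k = -3, -12, -48, -192, -768, -3072, …
g: a_k = 0, -3, 0, 1/2, 0, -1/40, …
Product ⇒ symmetric product L₀, ord ≤ 2.
∫: right-multiply L₀ by Dx.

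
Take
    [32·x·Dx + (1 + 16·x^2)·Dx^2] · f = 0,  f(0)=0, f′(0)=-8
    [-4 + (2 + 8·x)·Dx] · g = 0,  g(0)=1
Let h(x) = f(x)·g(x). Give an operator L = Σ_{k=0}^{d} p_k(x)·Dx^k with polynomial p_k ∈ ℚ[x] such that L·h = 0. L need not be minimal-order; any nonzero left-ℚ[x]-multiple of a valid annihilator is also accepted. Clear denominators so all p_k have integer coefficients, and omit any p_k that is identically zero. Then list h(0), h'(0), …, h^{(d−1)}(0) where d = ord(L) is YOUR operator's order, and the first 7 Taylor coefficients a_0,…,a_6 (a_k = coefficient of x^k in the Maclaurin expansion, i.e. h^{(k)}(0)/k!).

L = (12 - 64·x - 64·x^2) + (-4 + 16·x + 192·x^2 + 256·x^3)·Dx + (1 + 8·x + 32·x^2 + 128·x^3 + 256·x^4)·Dx^2  (order 2).
h: a_k = 0, -8, -16, 176/3, 160/3, -6224/15, -13088/15, …
ICs: h(0) = 0, h′(0) = -8.

f: a_k = 0, -8, 0, 128/3, 0, -2048/5, 0, …
g: a_k = 1, 2, -2, 4, -10, 28, -84, …
h₀=f·g: eliminate ⇒ L₀, order ≤ 2·1.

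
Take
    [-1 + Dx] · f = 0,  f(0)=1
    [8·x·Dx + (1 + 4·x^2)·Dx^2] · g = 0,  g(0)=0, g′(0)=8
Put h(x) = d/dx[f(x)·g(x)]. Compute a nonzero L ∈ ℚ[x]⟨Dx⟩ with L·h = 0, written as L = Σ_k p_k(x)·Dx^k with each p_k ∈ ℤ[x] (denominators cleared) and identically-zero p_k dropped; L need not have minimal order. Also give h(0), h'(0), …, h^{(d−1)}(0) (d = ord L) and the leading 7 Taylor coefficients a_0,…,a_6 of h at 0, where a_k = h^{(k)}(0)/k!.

L = (-7 - 16·x + 104·x^2 - 64·x^3 + 16·x^4) + (6 + 24·x - 112·x^2 + 96·x^3 - 32·x^4)·Dx + (1 - 8·x + 8·x^2 - 32·x^3 + 16·x^4)·Dx^2  (order 2).
h: a_k = 8, 16, -20, -112/3, 103, 430/3, -12763/30, …
ICs: h(0) = 8, h′(0) = 16.

f: a_k = 1, 1, 1/2, 1/6, 1/24, 1/120, 1/720, …
g: a_k = 0, 8, 0, -32/3, 0, 128/5, 0, …
h₀=f·g: eliminate ⇒ L₀, order ≤ 1·2.
Derive L from L₀ (diff closure).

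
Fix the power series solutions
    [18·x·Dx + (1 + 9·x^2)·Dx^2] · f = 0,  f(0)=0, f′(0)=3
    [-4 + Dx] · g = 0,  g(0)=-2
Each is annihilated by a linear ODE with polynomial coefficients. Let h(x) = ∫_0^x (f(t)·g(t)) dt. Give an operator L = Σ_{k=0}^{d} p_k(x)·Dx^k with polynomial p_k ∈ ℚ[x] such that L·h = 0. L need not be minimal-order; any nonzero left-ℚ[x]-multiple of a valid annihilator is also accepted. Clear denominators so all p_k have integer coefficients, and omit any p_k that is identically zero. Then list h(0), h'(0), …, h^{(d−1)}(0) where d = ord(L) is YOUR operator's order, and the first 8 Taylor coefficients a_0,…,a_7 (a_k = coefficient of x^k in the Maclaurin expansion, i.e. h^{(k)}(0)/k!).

L = (16 - 72·x + 144·x^2)·Dx + (-8 + 18·x - 72·x^2)·Dx^2 + (1 + 9·x^2)·Dx^3  (order 3).
h: a_k = 0, 0, -3, -8, -15/2, 8/5, -43/15, -248/7, …
ICs: h(0) = 0, h′(0) = 0, h′′(0) = -6.

f: a_k = 0, 3, 0, -9, 0, 243/5, 0, -2187/7, …
g: a_k = -2, -8, -16, -64/3, -64/3, -256/15, -512/45, -2048/315, …
L₀ := L_f ⊗_s L_g (sym. prod.), ord ≤ 2.
h=∫₀ˣh₀: take L = L₀·Dx.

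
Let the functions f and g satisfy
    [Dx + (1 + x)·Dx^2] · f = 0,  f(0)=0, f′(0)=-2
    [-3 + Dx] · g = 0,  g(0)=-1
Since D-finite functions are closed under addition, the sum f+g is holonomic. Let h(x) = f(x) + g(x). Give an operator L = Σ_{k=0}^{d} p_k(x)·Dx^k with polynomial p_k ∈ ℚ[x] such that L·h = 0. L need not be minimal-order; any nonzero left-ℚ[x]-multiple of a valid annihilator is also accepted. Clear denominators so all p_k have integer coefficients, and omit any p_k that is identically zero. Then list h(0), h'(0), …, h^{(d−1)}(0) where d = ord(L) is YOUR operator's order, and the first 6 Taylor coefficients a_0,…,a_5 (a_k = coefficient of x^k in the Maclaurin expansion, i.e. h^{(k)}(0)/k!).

L = (-15 - 9·x)·Dx + (-7 - 18·x - 9·x^2)·Dx^2 + (4 + 7·x + 3·x^2)·Dx^3  (order 3).
h: a_k = -1, -5, -7/2, -31/6, -23/8, -97/40, …
ICs: h(0) = -1, h′(0) = -5, h′′(0) = -7.

f: a_k = 0, -2, 1, -2/3, 1/2, -2/5, …
g: a_k = -1, -3, -9/2, -9/2, -27/8, -81/40, …
h₀=f+g: left-lcm gives L₀, ord ≤ 3.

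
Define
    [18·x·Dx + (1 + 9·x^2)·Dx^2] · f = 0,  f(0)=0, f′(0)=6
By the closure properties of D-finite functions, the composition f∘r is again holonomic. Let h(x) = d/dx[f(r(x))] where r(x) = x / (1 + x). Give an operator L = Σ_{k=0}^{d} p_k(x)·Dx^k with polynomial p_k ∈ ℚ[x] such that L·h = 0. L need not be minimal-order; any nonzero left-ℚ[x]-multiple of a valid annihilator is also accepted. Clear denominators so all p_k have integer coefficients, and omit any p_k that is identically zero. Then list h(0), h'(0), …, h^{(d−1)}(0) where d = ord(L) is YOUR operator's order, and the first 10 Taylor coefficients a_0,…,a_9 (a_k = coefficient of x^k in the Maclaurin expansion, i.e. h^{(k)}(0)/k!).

L = (2 + 20·x) + (1 + 2·x + 10·x^2)·Dx  (order 1).
h: a_k = 6, -12, -36, 192, -24, -1872, 3984, 10752, -61344, 15168, …
ICs: h(0) = 6.

f: a_k = 0, 6, 0, -18, 0, 486/5, 0, -4374/7, 0, 4374, …
Change of var in L_f (x↦r) gives L₀.
Derive L from L₀ (diff closure).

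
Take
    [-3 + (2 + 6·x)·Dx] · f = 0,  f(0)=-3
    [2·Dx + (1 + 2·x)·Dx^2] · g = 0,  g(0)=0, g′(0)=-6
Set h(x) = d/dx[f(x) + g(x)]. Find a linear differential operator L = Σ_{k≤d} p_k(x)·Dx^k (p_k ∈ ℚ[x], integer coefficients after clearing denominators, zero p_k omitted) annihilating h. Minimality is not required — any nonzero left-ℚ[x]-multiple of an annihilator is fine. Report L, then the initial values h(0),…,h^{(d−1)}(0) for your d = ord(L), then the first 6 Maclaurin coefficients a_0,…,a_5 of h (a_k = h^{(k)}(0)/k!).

L = (-6 + 36·x) + (5 + 84·x + 180·x^2)·Dx + (2 + 22·x + 72·x^2 + 72·x^3)·Dx^2  (order 2).
h: a_k = -21/2, 75/4, -627/16, 2751/32, -50091/256, 236085/512, …
ICs: h(0) = -21/2, h′(0) = 75/4.

f: a_k = -3, -9/2, 27/8, -81/16, 1215/128, -5103/256, …
g: a_k = 0, -6, 6, -8, 12, -96/5, …
Sum ⇒ L₀ = lclm(L_f,L_g) in ℚ(x)⟨Dx⟩.
h₀' ⇒ L via d/dx closure of L₀.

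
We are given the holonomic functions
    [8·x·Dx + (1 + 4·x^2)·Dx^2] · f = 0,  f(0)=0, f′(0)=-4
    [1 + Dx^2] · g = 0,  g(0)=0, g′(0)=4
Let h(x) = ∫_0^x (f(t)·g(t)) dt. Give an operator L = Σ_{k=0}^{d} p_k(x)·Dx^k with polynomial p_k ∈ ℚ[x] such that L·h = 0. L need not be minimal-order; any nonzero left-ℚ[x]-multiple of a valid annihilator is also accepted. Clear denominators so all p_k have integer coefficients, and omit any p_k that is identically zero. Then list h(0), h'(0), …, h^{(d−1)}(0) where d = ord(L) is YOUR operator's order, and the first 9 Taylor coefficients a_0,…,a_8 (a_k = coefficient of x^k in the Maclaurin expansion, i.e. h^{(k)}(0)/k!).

f: a_k = 0, -4, 0, 16/3, 0, -64/5, 0, 256/7, 0, …
g: a_k = 0, 4, 0, -2/3, 0, 1/30, 0, -1/1260, 0, …
Sym-product of L_f,L_g gives L₀ (≤ ord 4).
h=∫₀ˣh₀: take L = L₀·Dx.
L = (85 + 944·x^2 + 416·x^4 + 256·x^6 + 256·x^8)·Dx + (144·x + 704·x^3 + 768·x^5 + 1024·x^7)·Dx^2 + (90 + 992·x^2 + 576·x^4 + 512·x^6 + 512·x^8)·Dx^3 + (144·x + 704·x^3 + 768·x^5 + 1024·x^7)·Dx^4 + (5 + 48·x^2 + 160·x^4 + 256·x^6 + 256·x^8)·Dx^5  (order 5).
h: a_k = 0, 0, 0, -16/3, 0, 24/5, 0, -494/63, 0, …
ICs: h(0) = 0, h′(0) = 0, h′′(0) = 0, h′′′(0) = -32, h′′′′(0) = 0.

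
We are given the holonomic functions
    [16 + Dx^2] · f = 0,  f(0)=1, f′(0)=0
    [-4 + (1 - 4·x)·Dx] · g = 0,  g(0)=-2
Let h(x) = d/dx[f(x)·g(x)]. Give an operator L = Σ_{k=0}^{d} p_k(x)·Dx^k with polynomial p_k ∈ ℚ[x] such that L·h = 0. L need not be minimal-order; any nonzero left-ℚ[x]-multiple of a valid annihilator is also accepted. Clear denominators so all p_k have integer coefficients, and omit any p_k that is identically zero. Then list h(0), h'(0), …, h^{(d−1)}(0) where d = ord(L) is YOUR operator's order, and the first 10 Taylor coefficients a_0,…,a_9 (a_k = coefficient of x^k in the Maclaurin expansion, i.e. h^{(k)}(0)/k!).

f: a_k = 1, 0, -8, 0, 32/3, 0, -256/45, 0, 512/315, 0, …
g: a_k = -2, -8, -32, -128, -512, -2048, -8192, -32768, -131072, -524288, …
f·g: L₀ = L_f ⊗_s L_g, ord ≤ 2·1.
Derive L from L₀ (diff closure).
L = (-16 - 128·x + 256·x^2) + (-8 + 32·x)·Dx + (1 - 8·x + 16·x^2)·Dx^2  (order 2).
h: a_k = -8, -32, -192, -3328/3, -16640/3, -398336/15, -5576704/45, -35692544/63, -17846272/7, -32123273216/2835, …
ICs: h(0) = -8, h′(0) = -32.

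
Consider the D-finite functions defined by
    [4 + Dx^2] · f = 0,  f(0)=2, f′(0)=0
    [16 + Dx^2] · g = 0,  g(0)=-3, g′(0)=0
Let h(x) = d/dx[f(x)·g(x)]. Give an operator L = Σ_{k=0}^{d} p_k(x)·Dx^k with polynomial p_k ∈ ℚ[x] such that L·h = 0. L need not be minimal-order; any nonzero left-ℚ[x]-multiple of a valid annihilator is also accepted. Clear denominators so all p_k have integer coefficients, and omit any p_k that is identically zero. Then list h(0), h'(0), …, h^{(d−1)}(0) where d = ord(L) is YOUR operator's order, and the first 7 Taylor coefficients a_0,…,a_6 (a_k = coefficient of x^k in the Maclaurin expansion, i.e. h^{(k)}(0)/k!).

f: a_k = 2, 0, -4, 0, 4/3, 0, -8/45, …
g: a_k = -3, 0, 24, 0, -32, 0, 256/15, …
Sym-product of L_f,L_g gives L₀ (≤ ord 4).
Differentiate: ansatz ord ≤ ord L₀ ⇒ L.
L = 144 + 40·Dx^2 + Dx^4  (order 4).
h: a_k = 0, 120, 0, -656, 0, 1168, 0, …
ICs: h(0) = 0, h′(0) = 120, h′′(0) = 0, h′′′(0) = -3936.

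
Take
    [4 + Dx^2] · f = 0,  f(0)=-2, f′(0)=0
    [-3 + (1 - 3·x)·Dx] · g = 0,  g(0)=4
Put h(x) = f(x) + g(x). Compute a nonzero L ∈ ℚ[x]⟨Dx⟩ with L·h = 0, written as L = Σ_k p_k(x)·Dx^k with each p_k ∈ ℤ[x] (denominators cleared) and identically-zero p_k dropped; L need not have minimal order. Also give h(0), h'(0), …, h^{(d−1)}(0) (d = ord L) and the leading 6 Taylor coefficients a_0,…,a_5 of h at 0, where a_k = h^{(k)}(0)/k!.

L = (-348 + 144·x - 216·x^2) + (44 - 180·x + 216·x^2 - 216·x^3)·Dx + (-87 + 36·x - 54·x^2)·Dx^2 + (11 - 45·x + 54·x^2 - 54·x^3)·Dx^3  (order 3).
h: a_k = 2, 12, 40, 108, 968/3, 972, …
ICs: h(0) = 2, h′(0) = 12, h′′(0) = 80.

f: a_k = -2, 0, 4, 0, -4/3, 0, …
g: a_k = 4, 12, 36, 108, 324, 972, …
h₀=f+g: left-lcm gives L₀, ord ≤ 3.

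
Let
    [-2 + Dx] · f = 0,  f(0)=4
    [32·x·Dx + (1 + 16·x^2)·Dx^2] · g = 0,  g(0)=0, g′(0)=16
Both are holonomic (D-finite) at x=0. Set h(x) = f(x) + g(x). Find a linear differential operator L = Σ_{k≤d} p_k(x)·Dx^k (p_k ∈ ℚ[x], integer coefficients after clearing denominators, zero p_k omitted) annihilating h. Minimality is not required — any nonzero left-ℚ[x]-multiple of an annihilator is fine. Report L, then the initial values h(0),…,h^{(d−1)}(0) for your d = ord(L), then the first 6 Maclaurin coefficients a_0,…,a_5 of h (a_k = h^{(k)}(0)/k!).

f: a_k = 4, 8, 8, 16/3, 8/3, 16/15, …
g: a_k = 0, 16, 0, -256/3, 0, 4096/5, …
L₀ := lclm(L_f,L_g); ord L₀ ≤ 1+2.
L = (32 - 64·x - 1536·x^2 - 1024·x^3)·Dx + (-18 + 704·x^2 - 512·x^4)·Dx^2 + (1 + 16·x + 32·x^2 + 256·x^3 + 256·x^4)·Dx^3  (order 3).
h: a_k = 4, 24, 8, -80, 8/3, 12304/15, …
ICs: h(0) = 4, h′(0) = 24, h′′(0) = 16.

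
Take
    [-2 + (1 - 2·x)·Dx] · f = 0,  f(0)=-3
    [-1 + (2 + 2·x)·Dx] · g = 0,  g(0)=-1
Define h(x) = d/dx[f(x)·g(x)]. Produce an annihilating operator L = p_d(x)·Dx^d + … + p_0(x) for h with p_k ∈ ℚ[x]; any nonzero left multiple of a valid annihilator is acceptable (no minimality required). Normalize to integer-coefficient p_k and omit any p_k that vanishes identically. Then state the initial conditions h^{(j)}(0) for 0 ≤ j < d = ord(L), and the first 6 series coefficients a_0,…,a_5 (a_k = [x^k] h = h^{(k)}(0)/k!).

L = (39 + 60·x + 12·x^2) + (-10 + 6·x + 24·x^2 + 8·x^3)·Dx  (order 1).
h: a_k = 15/2, 117/4, 1413/16, 7521/32, 150525/256, 722331/512, …
ICs: h(0) = 15/2.

f: a_k = -3, -6, -12, -24, -48, -96, …
g: a_k = -1, -1/2, 1/8, -1/16, 5/128, -7/256, …
h₀=f·g: eliminate ⇒ L₀, order ≤ 1·1.
Differentiate: ansatz ord ≤ ord L₀ ⇒ L.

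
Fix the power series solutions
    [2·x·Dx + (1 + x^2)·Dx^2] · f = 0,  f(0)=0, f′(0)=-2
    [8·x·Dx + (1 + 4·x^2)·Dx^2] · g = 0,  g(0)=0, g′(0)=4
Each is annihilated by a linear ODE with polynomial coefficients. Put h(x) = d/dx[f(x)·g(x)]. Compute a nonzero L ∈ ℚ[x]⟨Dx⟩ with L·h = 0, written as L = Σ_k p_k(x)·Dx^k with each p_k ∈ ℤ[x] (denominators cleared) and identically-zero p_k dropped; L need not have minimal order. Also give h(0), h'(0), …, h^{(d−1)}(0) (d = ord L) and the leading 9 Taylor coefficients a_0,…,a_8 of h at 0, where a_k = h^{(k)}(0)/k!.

f: a_k = 0, -2, 0, 2/3, 0, -2/5, 0, 2/7, 0, …
g: a_k = 0, 4, 0, -16/3, 0, 64/5, 0, -256/7, 0, …
f·g: L₀ = L_f ⊗_s L_g, ord ≤ 2·2.
h₀' ⇒ L via d/dx closure of L₀.
L = (-96·x - 800·x^3 - 1024·x^5 + 640·x^7 + 1536·x^9) + (-20 - 412·x^2 - 1440·x^4 - 896·x^6 + 2240·x^8 + 2304·x^10)·Dx + (-40·x - 280·x^3 - 480·x^5 + 272·x^7 + 1280·x^9 + 768·x^11)·Dx^2 + (-1 - 10·x^2 - 29·x^4 + 116·x^8 + 160·x^10 + 64·x^12)·Dx^3  (order 3).
h: a_k = 0, -16, 0, 160/3, 0, -2768/15, 0, 14272/21, 0, …
ICs: h(0) = 0, h′(0) = -16, h′′(0) = 0.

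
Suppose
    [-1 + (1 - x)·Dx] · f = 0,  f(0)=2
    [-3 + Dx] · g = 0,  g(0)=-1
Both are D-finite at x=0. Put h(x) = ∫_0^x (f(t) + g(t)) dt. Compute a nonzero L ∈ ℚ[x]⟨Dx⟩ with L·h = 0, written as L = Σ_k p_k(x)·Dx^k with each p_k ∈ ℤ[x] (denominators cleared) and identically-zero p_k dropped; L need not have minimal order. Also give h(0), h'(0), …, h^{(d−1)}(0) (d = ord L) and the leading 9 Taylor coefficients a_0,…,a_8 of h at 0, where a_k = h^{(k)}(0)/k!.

f: a_k = 2, 2, 2, 2, 2, 2, 2, 2, 2, …
g: a_k = -1, -3, -9/2, -9/2, -27/8, -81/40, -81/80, -243/560, -729/4480, …
h₀=f+g: left-lcm gives L₀, ord ≤ 2.
h=∫₀ˣh₀: take L = L₀·Dx.
L = (3 - 9·x)·Dx + (-7 + 18·x - 9·x^2)·Dx^2 + (2 - 5·x + 3·x^2)·Dx^3  (order 3).
h: a_k = 0, 1, -1/2, -5/6, -5/8, -11/40, -1/240, 79/560, 877/4480, …
ICs: h(0) = 0, h′(0) = 1, h′′(0) = -1.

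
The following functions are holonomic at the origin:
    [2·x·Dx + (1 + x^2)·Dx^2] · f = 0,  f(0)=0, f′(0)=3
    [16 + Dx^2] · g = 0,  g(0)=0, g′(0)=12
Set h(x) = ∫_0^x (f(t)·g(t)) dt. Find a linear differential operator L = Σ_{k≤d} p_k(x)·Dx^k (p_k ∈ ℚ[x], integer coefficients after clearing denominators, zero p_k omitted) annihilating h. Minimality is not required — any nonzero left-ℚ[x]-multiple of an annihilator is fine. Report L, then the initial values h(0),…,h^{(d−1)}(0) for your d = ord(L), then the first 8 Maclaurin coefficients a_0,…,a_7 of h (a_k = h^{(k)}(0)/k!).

L = (5440 + 19136·x^2 + 25856·x^4 + 16384·x^6 + 4096·x^8)·Dx + (1152·x + 3200·x^3 + 3072·x^5 + 1024·x^7)·Dx^2 + (612 + 2252·x^2 + 3168·x^4 + 2048·x^6 + 512·x^8)·Dx^3 + (72·x + 200·x^3 + 192·x^5 + 64·x^7)·Dx^4 + (17 + 66·x^2 + 97·x^4 + 64·x^6 + 16·x^8)·Dx^5  (order 5).
h: a_k = 0, 0, 0, 12, 0, -108/5, 0, 116/7, …
ICs: h(0) = 0, h′(0) = 0, h′′(0) = 0, h′′′(0) = 72, h′′′′(0) = 0.

f: a_k = 0, 3, 0, -1, 0, 3/5, 0, -3/7, …
g: a_k = 0, 12, 0, -32, 0, 128/5, 0, -1024/105, …
f·g: L₀ = L_f ⊗_s L_g, ord ≤ 2·2.
∫: right-multiply L₀ by Dx.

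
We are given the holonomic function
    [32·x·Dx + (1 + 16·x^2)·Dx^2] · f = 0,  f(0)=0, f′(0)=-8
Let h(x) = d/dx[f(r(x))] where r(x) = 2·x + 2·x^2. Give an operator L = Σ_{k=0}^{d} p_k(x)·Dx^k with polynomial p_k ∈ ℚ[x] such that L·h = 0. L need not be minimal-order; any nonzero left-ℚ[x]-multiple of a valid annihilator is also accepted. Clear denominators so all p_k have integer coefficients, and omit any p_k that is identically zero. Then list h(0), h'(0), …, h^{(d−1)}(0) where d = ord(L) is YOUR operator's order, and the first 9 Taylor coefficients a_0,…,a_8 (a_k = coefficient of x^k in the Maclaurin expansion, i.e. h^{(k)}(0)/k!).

L = (-2 + 128·x + 512·x^2 + 768·x^3 + 384·x^4) + (1 + 2·x + 64·x^2 + 256·x^3 + 320·x^4 + 128·x^5)·Dx  (order 1).
h: a_k = -16, -32, 1024, 4096, -60416, -391168, 3276800, 32505856, -155779072, …
ICs: h(0) = -16.

f: a_k = 0, -8, 0, 128/3, 0, -2048/5, 0, 32768/7, 0, …
L₀ from L_f via x↦r, Dx↦r'^{-1}Dx.
Differentiate: ansatz ord ≤ ord L₀ ⇒ L.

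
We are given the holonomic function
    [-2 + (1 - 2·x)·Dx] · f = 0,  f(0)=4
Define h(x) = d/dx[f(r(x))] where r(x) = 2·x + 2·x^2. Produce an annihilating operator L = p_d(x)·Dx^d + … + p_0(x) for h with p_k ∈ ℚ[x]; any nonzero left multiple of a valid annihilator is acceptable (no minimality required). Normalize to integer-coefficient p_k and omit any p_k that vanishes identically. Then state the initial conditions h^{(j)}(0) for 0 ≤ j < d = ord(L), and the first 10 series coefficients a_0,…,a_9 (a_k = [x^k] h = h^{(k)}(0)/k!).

f: a_k = 4, 8, 16, 32, 64, 128, 256, 512, 1024, 2048, …
L₀ from L_f via x↦r, Dx↦r'^{-1}Dx.
Differentiate: ansatz ord ≤ ord L₀ ⇒ L.
L = (10 + 24·x + 24·x^2) + (-1 + 2·x + 12·x^2 + 8·x^3)·Dx  (order 1).
h: a_k = 16, 160, 1152, 7424, 44800, 259584, 1462272, 8069120, 43831296, 235151360, …
ICs: h(0) = 16.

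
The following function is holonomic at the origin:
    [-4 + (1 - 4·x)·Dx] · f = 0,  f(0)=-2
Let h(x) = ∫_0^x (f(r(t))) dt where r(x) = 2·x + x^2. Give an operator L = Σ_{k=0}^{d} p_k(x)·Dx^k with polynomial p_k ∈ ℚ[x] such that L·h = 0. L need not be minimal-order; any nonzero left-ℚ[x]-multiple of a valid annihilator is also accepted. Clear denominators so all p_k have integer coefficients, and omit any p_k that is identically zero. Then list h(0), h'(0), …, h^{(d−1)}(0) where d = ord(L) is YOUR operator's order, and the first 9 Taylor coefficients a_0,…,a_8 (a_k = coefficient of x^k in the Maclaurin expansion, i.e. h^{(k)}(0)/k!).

L = (8 + 8·x)·Dx + (-1 + 8·x + 4·x^2)·Dx^2  (order 2).
h: a_k = 0, -2, -8, -136/3, -288, -1952, -41344/3, -700544/7, -741888, …
ICs: h(0) = 0, h′(0) = -2.

f: a_k = -2, -8, -32, -128, -512, -2048, -8192, -32768, -131072, …
Substitute x→r, Dx→(1/r')Dx; clear ⇒ L₀.
∫: right-multiply L₀ by Dx.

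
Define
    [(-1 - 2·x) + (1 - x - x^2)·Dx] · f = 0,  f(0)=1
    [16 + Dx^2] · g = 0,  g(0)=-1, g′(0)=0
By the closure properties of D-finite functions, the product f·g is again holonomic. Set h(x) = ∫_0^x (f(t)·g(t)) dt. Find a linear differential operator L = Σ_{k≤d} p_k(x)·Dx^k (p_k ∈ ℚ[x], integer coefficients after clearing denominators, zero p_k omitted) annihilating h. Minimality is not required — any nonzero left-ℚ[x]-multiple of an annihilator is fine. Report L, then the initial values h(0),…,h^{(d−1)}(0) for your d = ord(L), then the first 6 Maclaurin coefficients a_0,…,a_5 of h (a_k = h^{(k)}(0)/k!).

L = (-14 + 16·x + 16·x^2)·Dx + (2 + 4·x)·Dx^2 + (-1 + x + x^2)·Dx^3  (order 3).
h: a_k = 0, -1, -1/2, 2, 5/4, 1/15, …
ICs: h(0) = 0, h′(0) = -1, h′′(0) = -1.

f: a_k = 1, 1, 2, 3, 5, 8, …
g: a_k = -1, 0, 8, 0, -32/3, 0, …
Product ⇒ symmetric product L₀, ord ≤ 2.
h=∫₀ˣh₀: take L = L₀·Dx.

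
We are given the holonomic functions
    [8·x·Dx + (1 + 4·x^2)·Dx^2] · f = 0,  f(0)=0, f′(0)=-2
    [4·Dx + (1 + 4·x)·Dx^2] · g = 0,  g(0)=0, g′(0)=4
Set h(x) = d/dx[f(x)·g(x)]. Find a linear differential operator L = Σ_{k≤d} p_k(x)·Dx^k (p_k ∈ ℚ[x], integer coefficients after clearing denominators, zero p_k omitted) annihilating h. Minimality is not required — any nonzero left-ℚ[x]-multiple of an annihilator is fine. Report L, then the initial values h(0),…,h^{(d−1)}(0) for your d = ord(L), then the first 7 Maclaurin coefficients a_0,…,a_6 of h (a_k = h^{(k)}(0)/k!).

L = (96 + 640·x + 1408·x^2 + 7680·x^3 + 15360·x^4 + 26624·x^5 + 8192·x^7) + (24 + 320·x + 2656·x^2 + 9728·x^3 + 28160·x^4 + 47616·x^5 + 71680·x^6 + 6144·x^7 + 28672·x^8)·Dx + (12 + 104·x + 672·x^2 + 2976·x^3 + 8256·x^4 + 18048·x^5 + 24576·x^6 + 35328·x^7 + 6144·x^8 + 16384·x^9)·Dx^2 + (1 + 12·x + 68·x^2 + 256·x^3 + 696·x^4 + 1536·x^5 + 2688·x^6 + 3072·x^7 + 4224·x^8 + 1024·x^9 + 2048·x^10)·Dx^3  (order 3).
h: a_k = 0, -16, 48, -128, 1600/3, -34048/15, 130816/15, …
ICs: h(0) = 0, h′(0) = -16, h′′(0) = 96.

f: a_k = 0, -2, 0, 8/3, 0, -32/5, 0, …
g: a_k = 0, 4, -8, 64/3, -64, 1024/5, -2048/3, …
Sym-product of L_f,L_g gives L₀ (≤ ord 4).
h₀' ⇒ L via d/dx closure of L₀.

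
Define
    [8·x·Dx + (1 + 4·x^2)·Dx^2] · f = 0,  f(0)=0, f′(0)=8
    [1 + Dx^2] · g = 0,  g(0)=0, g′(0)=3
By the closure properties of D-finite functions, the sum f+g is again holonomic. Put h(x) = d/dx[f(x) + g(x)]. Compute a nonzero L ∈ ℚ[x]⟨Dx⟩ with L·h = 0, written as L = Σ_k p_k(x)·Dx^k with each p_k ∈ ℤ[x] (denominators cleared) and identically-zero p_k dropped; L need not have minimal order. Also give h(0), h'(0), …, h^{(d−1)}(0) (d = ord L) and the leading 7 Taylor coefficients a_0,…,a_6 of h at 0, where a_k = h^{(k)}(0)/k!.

f: a_k = 0, 8, 0, -32/3, 0, 128/5, 0, …
g: a_k = 0, 3, 0, -1/2, 0, 1/40, 0, …
h₀=f+g: left-lcm gives L₀, ord ≤ 4.
Derive L from L₀ (diff closure).
L = (-376·x + 1600·x^3 + 128·x^5) + (-7 + 76·x^2 + 432·x^4 + 64·x^6)·Dx + (-376·x + 1600·x^3 + 128·x^5)·Dx^2 + (-7 + 76·x^2 + 432·x^4 + 64·x^6)·Dx^3  (order 3).
h: a_k = 11, 0, -67/2, 0, 1025/8, 0, -122881/240, …
ICs: h(0) = 11, h′(0) = 0, h′′(0) = -67.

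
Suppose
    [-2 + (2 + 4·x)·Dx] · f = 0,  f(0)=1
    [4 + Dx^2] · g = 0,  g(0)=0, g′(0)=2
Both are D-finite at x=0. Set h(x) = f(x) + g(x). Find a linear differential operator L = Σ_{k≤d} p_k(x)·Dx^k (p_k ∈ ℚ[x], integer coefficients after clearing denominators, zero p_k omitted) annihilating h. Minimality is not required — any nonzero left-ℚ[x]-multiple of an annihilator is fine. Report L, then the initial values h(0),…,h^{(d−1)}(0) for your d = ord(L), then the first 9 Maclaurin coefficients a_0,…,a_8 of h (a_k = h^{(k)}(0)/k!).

f: a_k = 1, 1, -1/2, 1/2, -5/8, 7/8, -21/16, 33/16, -429/128, …
g: a_k = 0, 2, 0, -4/3, 0, 4/15, 0, -8/315, 0, …
h₀=f+g: left-lcm gives L₀, ord ≤ 3.
L = (-28 - 64·x - 64·x^2) + (12 + 88·x + 192·x^2 + 128·x^3)·Dx + (-7 - 16·x - 16·x^2)·Dx^2 + (3 + 22·x + 48·x^2 + 32·x^3)·Dx^3  (order 3).
h: a_k = 1, 3, -1/2, -5/6, -5/8, 137/120, -21/16, 10267/5040, -429/128, …
ICs: h(0) = 1, h′(0) = 3, h′′(0) = -1.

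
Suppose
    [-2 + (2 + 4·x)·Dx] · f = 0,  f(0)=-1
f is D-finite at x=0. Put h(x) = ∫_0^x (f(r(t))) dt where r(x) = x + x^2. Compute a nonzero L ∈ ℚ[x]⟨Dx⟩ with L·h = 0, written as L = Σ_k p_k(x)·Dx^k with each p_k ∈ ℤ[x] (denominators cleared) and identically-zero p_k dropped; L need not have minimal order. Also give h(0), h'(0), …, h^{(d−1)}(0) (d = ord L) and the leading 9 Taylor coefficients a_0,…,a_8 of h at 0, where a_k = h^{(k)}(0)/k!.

f: a_k = -1, -1, 1/2, -1/2, 5/8, -7/8, 21/16, -33/16, 429/128, …
L₀ from L_f via x↦r, Dx↦r'^{-1}Dx.
h=∫₀ˣh₀: take L = L₀·Dx.
L = (-1 - 2·x)·Dx + (1 + 2·x + 2·x^2)·Dx^2  (order 2).
h: a_k = 0, -1, -1/2, -1/6, 1/8, -3/40, 1/48, 3/112, -7/128, …
ICs: h(0) = 0, h′(0) = -1.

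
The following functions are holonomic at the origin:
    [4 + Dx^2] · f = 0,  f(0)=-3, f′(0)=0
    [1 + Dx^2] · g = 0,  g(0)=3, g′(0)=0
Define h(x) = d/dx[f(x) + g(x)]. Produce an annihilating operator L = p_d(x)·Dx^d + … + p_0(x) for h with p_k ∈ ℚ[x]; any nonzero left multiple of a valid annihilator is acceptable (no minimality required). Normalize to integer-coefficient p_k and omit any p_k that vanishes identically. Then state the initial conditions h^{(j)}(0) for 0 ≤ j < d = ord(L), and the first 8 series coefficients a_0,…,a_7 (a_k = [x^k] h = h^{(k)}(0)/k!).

L = 4 + 5·Dx^2 + Dx^4  (order 4).
h: a_k = 0, 9, 0, -15/2, 0, 63/40, 0, -17/112, …
ICs: h(0) = 0, h′(0) = 9, h′′(0) = 0, h′′′(0) = -45.

f: a_k = -3, 0, 6, 0, -2, 0, 4/15, 0, …
g: a_k = 3, 0, -3/2, 0, 1/8, 0, -1/240, 0, …
L₀ := lclm(L_f,L_g); ord L₀ ≤ 2+2.
h₀' ⇒ L via d/dx closure of L₀.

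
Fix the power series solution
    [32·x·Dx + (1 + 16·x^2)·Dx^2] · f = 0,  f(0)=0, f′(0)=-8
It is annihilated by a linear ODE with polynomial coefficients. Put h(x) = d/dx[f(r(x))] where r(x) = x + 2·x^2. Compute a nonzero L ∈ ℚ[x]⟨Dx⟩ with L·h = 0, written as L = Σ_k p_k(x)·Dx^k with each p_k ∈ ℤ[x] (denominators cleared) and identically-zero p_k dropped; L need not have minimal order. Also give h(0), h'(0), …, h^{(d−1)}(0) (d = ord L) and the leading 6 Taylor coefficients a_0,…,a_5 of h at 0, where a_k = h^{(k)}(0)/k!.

f: a_k = 0, -8, 0, 128/3, 0, -2048/5, …
h₀=f(r): pull back L_f along r ⇒ L₀.
h=h₀': d/dx-closure on L₀ ⇒ L.
L = (-4 + 32·x + 256·x^2 + 768·x^3 + 768·x^4) + (1 + 4·x + 16·x^2 + 128·x^3 + 320·x^4 + 256·x^5)·Dx  (order 1).
h: a_k = -8, -32, 128, 1024, 512, -22528, …
ICs: h(0) = -8.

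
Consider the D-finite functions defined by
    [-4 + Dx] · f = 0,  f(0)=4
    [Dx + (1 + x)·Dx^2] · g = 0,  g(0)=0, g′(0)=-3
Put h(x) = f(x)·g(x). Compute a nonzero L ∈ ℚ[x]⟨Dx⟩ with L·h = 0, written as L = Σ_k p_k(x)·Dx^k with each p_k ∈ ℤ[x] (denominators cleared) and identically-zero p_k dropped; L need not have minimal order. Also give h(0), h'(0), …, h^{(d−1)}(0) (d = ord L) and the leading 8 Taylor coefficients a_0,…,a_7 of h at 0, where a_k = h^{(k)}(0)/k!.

f: a_k = 4, 16, 32, 128/3, 128/3, 512/15, 1024/45, 4096/315, …
g: a_k = 0, -3, 3/2, -1, 3/4, -3/5, 1/2, -3/7, …
L₀ := L_f ⊗_s L_g (sym. prod.), ord ≤ 2.
L = (12 + 16·x) + (-7 - 8·x)·Dx + (1 + x)·Dx^2  (order 2).
h: a_k = 0, -12, -42, -76, -93, -432/5, -194/3, -4268/105, …
ICs: h(0) = 0, h′(0) = -12.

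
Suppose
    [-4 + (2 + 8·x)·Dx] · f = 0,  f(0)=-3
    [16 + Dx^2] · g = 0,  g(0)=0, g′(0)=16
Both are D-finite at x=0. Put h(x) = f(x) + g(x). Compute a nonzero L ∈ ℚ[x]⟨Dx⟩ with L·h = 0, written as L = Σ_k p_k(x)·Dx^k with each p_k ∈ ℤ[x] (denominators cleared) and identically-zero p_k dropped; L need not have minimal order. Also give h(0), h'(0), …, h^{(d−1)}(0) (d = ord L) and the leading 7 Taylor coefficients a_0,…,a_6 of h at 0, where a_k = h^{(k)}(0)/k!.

L = (-224 - 1024·x - 2048·x^2) + (48 + 704·x + 3072·x^2 + 4096·x^3)·Dx + (-14 - 64·x - 128·x^2)·Dx^2 + (3 + 44·x + 192·x^2 + 256·x^3)·Dx^3  (order 3).
h: a_k = -3, 10, 6, -164/3, 30, -748/15, 252, …
ICs: h(0) = -3, h′(0) = 10, h′′(0) = 12.

f: a_k = -3, -6, 6, -12, 30, -84, 252, …
g: a_k = 0, 16, 0, -128/3, 0, 512/15, 0, …
Weyl lclm of L_f,L_g ⇒ L₀ (ord ≤ 3).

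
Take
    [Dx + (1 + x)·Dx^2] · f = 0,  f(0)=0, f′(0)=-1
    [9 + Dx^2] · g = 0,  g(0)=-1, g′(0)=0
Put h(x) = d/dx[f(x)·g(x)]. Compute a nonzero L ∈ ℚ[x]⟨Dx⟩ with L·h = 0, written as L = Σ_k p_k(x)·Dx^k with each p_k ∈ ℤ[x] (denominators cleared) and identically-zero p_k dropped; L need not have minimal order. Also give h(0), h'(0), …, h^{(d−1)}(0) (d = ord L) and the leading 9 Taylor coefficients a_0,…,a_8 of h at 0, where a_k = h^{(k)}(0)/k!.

f: a_k = 0, -1, 1/2, -1/3, 1/4, -1/5, 1/6, -1/7, 1/8, …
g: a_k = -1, 0, 9/2, 0, -27/8, 0, 81/80, 0, -729/4480, …
L₀ := L_f ⊗_s L_g (sym. prod.), ord ≤ 4.
h=h₀': d/dx-closure on L₀ ⇒ L.
L = (13743 + 107892·x + 319302·x^2 + 475308·x^3 + 381267·x^4 + 157464·x^5 + 26244·x^6) + (4104 + 24192·x + 53460·x^2 + 56700·x^3 + 29160·x^4 + 5832·x^5)·Dx + (4020 + 27828·x + 76770·x^2 + 109512·x^3 + 85698·x^4 + 34992·x^5 + 5832·x^6)·Dx^2 + (456 + 2688·x + 5940·x^2 + 6300·x^3 + 3240·x^4 + 648·x^5)·Dx^3 + (277 + 1760·x + 4588·x^2 + 6300·x^3 + 4815·x^4 + 1944·x^5 + 324·x^6)·Dx^4  (order 4).
h: a_k = 1, -1, -25/2, 8, 83/8, -35/8, -361/80, 23/10, -1271/4480, …
ICs: h(0) = 1, h′(0) = -1, h′′(0) = -25, h′′′(0) = 48.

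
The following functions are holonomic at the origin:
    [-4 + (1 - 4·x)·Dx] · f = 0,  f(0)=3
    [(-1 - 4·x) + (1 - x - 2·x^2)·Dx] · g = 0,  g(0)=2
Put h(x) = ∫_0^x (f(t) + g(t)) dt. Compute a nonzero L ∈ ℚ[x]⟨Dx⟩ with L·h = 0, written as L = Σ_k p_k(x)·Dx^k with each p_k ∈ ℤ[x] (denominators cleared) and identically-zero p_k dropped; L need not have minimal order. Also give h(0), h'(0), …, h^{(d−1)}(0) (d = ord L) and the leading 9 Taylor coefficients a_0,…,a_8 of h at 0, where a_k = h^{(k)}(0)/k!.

L = (-8 - 144·x + 96·x^2 - 128·x^3)·Dx + (26 - 28·x - 120·x^2 + 128·x^3 - 256·x^4)·Dx^2 + (-3 + 19·x - 34·x^2 + 24·x^3 + 16·x^4 - 64·x^5)·Dx^3  (order 3).
h: a_k = 0, 5, 7, 18, 101/2, 158, 519, 12374/7, 24661/4, …
ICs: h(0) = 0, h′(0) = 5, h′′(0) = 14.

f: a_k = 3, 12, 48, 192, 768, 3072, 12288, 49152, 196608, …
g: a_k = 2, 2, 6, 10, 22, 42, 86, 170, 342, …
f+g: L₀ = lclm(L_f,L_g), ord ≤ 1+1.
∫: right-multiply L₀ by Dx.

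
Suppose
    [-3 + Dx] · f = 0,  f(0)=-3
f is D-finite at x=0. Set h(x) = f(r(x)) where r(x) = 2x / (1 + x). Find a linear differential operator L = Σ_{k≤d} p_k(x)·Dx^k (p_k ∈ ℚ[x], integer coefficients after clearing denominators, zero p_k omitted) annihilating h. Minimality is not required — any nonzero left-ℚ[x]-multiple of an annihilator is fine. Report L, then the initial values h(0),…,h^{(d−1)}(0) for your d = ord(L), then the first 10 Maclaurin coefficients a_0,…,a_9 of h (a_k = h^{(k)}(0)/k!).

f: a_k = -3, -9, -27/2, -27/2, -81/8, -243/40, -243/80, -729/560, -2187/4480, -729/4480, …
Substitute x→r, Dx→(1/r')Dx; clear ⇒ L₀.
L = -6 + (1 + 2·x + x^2)·Dx  (order 1).
h: a_k = -3, -18, -36, -18, 18, 18/5, -72/5, 342/35, 36/35, -306/35, …
ICs: h(0) = -3.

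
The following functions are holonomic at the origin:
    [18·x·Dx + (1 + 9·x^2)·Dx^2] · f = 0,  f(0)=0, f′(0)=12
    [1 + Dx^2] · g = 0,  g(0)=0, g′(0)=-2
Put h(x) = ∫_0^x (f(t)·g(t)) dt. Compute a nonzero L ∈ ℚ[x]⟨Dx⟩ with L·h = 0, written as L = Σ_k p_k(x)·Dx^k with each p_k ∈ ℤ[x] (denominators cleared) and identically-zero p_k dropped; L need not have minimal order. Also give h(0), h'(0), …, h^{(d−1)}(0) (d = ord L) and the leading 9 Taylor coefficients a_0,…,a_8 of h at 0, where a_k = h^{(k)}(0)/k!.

f: a_k = 0, 12, 0, -36, 0, 972/5, 0, -8748/7, 0, …
g: a_k = 0, -2, 0, 1/3, 0, -1/60, 0, 1/2520, 0, …
Sym-product of L_f,L_g gives L₀ (≤ ord 4).
h=∫h₀ ⇒ L = L₀·Dx.
L = (370 + 9594·x^2 + 4131·x^4 + 2916·x^6 + 6561·x^8)·Dx + (684·x + 6804·x^3 + 8748·x^5 + 26244·x^7)·Dx^2 + (380 + 9792·x^2 + 5346·x^4 + 5832·x^6 + 13122·x^8)·Dx^3 + (684·x + 6804·x^3 + 8748·x^5 + 26244·x^7)·Dx^4 + (10 + 198·x^2 + 1215·x^4 + 2916·x^6 + 6561·x^8)·Dx^5  (order 5).
h: a_k = 0, 0, 0, -8, 0, 76/5, 0, -401/7, 0, …
ICs: h(0) = 0, h′(0) = 0, h′′(0) = 0, h′′′(0) = -48, h′′′′(0) = 0.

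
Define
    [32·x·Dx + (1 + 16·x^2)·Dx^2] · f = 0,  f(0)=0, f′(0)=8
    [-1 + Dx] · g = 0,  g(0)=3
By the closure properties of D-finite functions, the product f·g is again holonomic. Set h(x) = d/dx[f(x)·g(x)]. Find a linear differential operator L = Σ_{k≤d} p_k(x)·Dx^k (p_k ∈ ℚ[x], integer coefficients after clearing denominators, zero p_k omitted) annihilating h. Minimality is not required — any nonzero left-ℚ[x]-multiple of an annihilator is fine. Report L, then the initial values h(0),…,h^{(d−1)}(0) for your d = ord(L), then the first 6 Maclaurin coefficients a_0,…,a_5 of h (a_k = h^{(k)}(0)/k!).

f: a_k = 0, 8, 0, -128/3, 0, 2048/5, …
g: a_k = 3, 3, 3/2, 1/2, 1/8, 1/40, …
Product ⇒ symmetric product L₀, ord ≤ 2.
Differentiate: ansatz ord ≤ ord L₀ ⇒ L.
L = (-31 - 64·x + 1568·x^2 - 1024·x^3 + 256·x^4) + (30 + 96·x - 1600·x^2 + 1536·x^3 - 512·x^4)·Dx + (1 - 32·x + 32·x^2 - 512·x^3 + 256·x^4)·Dx^2  (order 2).
h: a_k = 24, 48, -348, -496, 5829, 7246, …
ICs: h(0) = 24, h′(0) = 48.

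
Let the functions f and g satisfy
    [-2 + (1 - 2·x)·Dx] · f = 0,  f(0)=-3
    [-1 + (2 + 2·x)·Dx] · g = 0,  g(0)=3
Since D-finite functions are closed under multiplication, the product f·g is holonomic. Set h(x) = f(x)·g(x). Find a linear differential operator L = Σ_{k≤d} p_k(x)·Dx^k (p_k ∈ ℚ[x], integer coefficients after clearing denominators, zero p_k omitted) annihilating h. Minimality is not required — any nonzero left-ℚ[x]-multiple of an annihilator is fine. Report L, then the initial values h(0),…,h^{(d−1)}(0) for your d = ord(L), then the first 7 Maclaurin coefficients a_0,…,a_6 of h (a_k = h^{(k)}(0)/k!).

f: a_k = -3, -6, -12, -24, -48, -96, -192, …
g: a_k = 3, 3/2, -3/8, 3/16, -15/128, 21/256, -63/1024, …
Sym-product of L_f,L_g gives L₀ (≤ ord 1).
L = (5 + 2·x) + (-2 + 2·x + 4·x^2)·Dx  (order 1).
h: a_k = -9, -45/2, -351/8, -1413/16, -22563/128, -90315/256, -722331/1024, …
ICs: h(0) = -9.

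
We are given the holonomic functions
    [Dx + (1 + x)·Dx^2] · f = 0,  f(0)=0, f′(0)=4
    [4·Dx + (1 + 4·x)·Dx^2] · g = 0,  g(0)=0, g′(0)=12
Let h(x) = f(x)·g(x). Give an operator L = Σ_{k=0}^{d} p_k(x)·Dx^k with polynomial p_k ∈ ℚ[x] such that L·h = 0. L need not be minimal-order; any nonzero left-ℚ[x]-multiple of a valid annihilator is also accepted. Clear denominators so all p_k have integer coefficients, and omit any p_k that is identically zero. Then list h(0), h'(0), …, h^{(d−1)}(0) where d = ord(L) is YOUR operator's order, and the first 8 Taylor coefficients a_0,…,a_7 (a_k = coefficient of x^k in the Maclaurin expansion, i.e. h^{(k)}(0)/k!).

L = (136 + 320·x + 256·x^2)·Dx + (290 + 1464·x + 2400·x^2 + 1280·x^3)·Dx^2 + (92 + 740·x + 1992·x^2 + 2240·x^3 + 896·x^4)·Dx^3 + (5 + 58·x + 245·x^2 + 464·x^3 + 400·x^4 + 128·x^5)·Dx^4  (order 4).
h: a_k = 0, 0, 48, -120, 320, -940, 44408/15, -9768, …
ICs: h(0) = 0, h′(0) = 0, h′′(0) = 96, h′′′(0) = -720.

f: a_k = 0, 4, -2, 4/3, -1, 4/5, -2/3, 4/7, …
g: a_k = 0, 12, -24, 64, -192, 3072/5, -2048, 49152/7, …
L₀ := L_f ⊗_s L_g (sym. prod.), ord ≤ 4.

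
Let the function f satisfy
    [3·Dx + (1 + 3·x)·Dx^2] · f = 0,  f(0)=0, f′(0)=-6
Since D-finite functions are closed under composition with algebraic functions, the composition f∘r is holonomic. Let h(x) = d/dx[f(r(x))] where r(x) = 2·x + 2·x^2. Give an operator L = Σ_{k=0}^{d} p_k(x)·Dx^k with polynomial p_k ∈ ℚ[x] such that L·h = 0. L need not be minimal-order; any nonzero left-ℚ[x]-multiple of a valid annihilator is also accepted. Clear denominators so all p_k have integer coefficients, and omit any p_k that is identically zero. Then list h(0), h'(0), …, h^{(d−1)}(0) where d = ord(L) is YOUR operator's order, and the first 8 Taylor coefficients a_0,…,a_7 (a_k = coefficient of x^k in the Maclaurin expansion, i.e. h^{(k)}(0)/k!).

f: a_k = 0, -6, 9, -18, 81/2, -486/5, 243, -4374/7, …
Substitute x→r, Dx→(1/r')Dx; clear ⇒ L₀.
h=h₀': d/dx-closure on L₀ ⇒ L.
L = (4 + 12·x + 12·x^2) + (1 + 8·x + 18·x^2 + 12·x^3)·Dx  (order 1).
h: a_k = -12, 48, -216, 1008, -4752, 22464, -106272, 502848, …
ICs: h(0) = -12.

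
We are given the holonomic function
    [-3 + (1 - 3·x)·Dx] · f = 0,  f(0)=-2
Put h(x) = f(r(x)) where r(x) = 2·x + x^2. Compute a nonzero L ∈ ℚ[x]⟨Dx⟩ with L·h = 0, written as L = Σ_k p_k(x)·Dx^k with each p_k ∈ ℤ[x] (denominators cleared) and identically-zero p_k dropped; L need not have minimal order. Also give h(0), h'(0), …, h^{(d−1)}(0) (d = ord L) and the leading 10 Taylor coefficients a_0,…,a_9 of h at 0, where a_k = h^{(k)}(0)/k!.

L = (6 + 6·x) + (-1 + 6·x + 3·x^2)·Dx  (order 1).
h: a_k = -2, -12, -78, -504, -3258, -21060, -136134, -879984, -5688306, -36769788, …
ICs: h(0) = -2.

f: a_k = -2, -6, -18, -54, -162, -486, -1458, -4374, -13122, -39366, …
h₀=f(r): pull back L_f along r ⇒ L₀.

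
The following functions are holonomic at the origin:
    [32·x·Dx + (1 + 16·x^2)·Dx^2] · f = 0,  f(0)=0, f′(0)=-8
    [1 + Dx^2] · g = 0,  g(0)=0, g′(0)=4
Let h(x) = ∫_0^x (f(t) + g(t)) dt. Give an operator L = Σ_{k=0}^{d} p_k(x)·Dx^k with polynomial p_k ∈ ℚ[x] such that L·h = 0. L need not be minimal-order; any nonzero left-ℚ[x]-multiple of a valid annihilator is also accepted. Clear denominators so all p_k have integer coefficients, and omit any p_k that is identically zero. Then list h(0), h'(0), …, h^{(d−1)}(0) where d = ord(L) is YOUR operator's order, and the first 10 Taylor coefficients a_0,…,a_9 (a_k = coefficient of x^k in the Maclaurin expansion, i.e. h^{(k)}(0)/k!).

L = (-6112·x + 99328·x^3 + 8192·x^5)·Dx^2 + (-31 + 1072·x^2 + 25344·x^4 + 4096·x^6)·Dx^3 + (-6112·x + 99328·x^3 + 8192·x^5)·Dx^4 + (-31 + 1072·x^2 + 25344·x^4 + 4096·x^6)·Dx^5  (order 5).
h: a_k = 0, 0, -2, 0, 21/2, 0, -12287/180, 0, 5898239/10080, 0, …
ICs: h(0) = 0, h′(0) = 0, h′′(0) = -4, h′′′(0) = 0, h′′′′(0) = 252.

f: a_k = 0, -8, 0, 128/3, 0, -2048/5, 0, 32768/7, 0, -524288/9, …
g: a_k = 0, 4, 0, -2/3, 0, 1/30, 0, -1/1260, 0, 1/90720, …
L₀ := lclm(L_f,L_g); ord L₀ ≤ 2+2.
Integrate: L := L₀·Dx.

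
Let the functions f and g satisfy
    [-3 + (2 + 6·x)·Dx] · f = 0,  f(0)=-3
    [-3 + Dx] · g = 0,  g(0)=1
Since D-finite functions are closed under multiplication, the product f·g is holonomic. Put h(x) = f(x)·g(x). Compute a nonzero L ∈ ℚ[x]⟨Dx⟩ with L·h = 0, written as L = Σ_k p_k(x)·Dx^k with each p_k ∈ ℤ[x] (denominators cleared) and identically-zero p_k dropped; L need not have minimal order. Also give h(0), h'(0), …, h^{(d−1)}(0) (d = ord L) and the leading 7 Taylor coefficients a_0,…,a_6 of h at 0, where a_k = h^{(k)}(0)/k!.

L = (-9 - 18·x) + (2 + 6·x)·Dx  (order 1).
h: a_k = -3, -27/2, -189/8, -459/16, -2673/128, -26001/1280, 21627/5120, …
ICs: h(0) = -3.

f: a_k = -3, -9/2, 27/8, -81/16, 1215/128, -5103/256, 45927/1024, …
g: a_k = 1, 3, 9/2, 9/2, 27/8, 81/40, 81/80, …
Product ⇒ symmetric product L₀, ord ≤ 1.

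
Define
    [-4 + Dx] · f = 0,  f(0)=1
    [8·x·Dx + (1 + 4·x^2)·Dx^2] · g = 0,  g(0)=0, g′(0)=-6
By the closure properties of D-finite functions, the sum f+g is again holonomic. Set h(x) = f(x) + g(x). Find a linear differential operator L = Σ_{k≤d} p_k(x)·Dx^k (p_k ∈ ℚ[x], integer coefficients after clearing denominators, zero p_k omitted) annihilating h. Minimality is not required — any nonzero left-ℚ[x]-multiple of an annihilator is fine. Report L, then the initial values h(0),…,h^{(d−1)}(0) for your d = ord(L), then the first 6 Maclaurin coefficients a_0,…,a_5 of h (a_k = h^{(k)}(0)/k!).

L = (8 - 32·x - 96·x^2 - 128·x^3)·Dx + (-6 - 8·x^2 - 64·x^4)·Dx^2 + (1 + 2·x + 8·x^2 + 8·x^3 + 16·x^4)·Dx^3  (order 3).
h: a_k = 1, -2, 8, 56/3, 32/3, -32/3, …
ICs: h(0) = 1, h′(0) = -2, h′′(0) = 16.

f: a_k = 1, 4, 8, 32/3, 32/3, 128/15, …
g: a_k = 0, -6, 0, 8, 0, -96/5, …
f+g: L₀ = lclm(L_f,L_g), ord ≤ 1+2.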